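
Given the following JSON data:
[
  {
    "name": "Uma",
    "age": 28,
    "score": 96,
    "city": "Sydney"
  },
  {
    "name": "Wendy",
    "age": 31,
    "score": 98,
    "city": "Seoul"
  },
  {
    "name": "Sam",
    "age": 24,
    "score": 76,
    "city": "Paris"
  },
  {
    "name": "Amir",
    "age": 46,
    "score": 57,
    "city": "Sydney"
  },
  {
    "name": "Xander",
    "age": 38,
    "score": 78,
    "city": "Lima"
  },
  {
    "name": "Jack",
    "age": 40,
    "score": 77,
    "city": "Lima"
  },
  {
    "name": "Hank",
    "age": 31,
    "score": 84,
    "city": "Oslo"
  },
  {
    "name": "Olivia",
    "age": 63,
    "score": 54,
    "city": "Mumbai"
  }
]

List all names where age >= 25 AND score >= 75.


Checking both conditions:
  Uma (age=28, score=96) -> YES
  Wendy (age=31, score=98) -> YES
  Sam (age=24, score=76) -> no
  Amir (age=46, score=57) -> no
  Xander (age=38, score=78) -> YES
  Jack (age=40, score=77) -> YES
  Hank (age=31, score=84) -> YES
  Olivia (age=63, score=54) -> no


ANSWER: Uma, Wendy, Xander, Jack, Hank


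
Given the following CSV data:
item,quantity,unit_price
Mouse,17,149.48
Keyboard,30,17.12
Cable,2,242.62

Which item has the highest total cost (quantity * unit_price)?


Computing row totals:
  Mouse: 2541.16
  Keyboard: 513.6
  Cable: 485.24
Maximum: Mouse (2541.16)

ANSWER: Mouse


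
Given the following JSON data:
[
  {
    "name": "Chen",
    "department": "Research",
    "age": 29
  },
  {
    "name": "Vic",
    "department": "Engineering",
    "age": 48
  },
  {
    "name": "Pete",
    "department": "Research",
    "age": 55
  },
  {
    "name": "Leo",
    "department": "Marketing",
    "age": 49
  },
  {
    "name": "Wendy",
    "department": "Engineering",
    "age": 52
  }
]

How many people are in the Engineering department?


Scanning records for department = Engineering
  Record 1: Vic
  Record 4: Wendy
Count: 2

ANSWER: 2


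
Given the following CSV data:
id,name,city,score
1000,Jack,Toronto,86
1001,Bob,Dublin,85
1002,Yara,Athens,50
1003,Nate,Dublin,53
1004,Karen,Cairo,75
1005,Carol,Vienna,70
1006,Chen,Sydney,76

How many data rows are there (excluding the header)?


Counting rows (excluding header):
Header: id,name,city,score
Data rows: 7

ANSWER: 7


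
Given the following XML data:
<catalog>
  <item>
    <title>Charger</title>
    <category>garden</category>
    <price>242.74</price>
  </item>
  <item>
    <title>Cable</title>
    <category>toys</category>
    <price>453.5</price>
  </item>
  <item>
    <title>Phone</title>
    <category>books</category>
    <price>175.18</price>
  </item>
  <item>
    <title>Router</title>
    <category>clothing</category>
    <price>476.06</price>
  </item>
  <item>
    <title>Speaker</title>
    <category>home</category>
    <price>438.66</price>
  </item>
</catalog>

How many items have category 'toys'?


Scanning <item> elements for <category>toys</category>:
  Item 2: Cable -> MATCH
Count: 1

ANSWER: 1


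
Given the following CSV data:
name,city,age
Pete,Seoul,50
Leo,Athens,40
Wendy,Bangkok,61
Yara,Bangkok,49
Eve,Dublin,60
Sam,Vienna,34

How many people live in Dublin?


Scanning city column for 'Dublin':
  Row 5: Eve -> MATCH
Total matches: 1

ANSWER: 1


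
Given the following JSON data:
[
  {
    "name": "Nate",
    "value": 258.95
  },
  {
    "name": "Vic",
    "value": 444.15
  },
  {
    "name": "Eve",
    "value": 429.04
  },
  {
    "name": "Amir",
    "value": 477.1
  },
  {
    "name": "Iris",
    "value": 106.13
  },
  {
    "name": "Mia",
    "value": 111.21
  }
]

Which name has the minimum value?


Comparing values:
  Nate: 258.95
  Vic: 444.15
  Eve: 429.04
  Amir: 477.1
  Iris: 106.13
  Mia: 111.21
Minimum: Iris (106.13)

ANSWER: Iris


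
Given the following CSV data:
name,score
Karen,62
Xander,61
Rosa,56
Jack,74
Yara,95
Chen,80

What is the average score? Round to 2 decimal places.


Scores: 62, 61, 56, 74, 95, 80
Sum = 428
Count = 6
Average = 428 / 6 = 71.33

ANSWER: 71.33


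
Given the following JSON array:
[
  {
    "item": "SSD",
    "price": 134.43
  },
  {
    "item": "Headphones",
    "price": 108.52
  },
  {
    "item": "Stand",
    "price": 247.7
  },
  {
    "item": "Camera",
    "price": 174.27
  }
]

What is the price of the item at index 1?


Array index 1 -> Headphones
price = 108.52

ANSWER: 108.52


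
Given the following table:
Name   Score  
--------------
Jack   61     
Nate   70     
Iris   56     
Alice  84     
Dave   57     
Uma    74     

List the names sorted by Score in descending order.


Sorting by Score (descending):
  Alice: 84
  Uma: 74
  Nate: 70
  Jack: 61
  Dave: 57
  Iris: 56


ANSWER: Alice, Uma, Nate, Jack, Dave, Iris


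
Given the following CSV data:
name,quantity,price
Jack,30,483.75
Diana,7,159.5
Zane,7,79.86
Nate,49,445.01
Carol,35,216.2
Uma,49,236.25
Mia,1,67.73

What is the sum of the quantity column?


Values in 'quantity' column:
  Row 1: 30
  Row 2: 7
  Row 3: 7
  Row 4: 49
  Row 5: 35
  Row 6: 49
  Row 7: 1
Sum = 30 + 7 + 7 + 49 + 35 + 49 + 1 = 178

ANSWER: 178


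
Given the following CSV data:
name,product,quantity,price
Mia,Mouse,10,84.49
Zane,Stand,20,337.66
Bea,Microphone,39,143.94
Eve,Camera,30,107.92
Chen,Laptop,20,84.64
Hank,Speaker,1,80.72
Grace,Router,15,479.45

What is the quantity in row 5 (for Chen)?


Row 5: Chen
Column 'quantity' = 20

ANSWER: 20


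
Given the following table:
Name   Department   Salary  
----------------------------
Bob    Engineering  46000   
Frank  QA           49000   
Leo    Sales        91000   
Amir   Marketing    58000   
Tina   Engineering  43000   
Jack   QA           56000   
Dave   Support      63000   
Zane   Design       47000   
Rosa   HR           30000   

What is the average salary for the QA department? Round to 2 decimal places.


QA department members:
  Frank: 49000
  Jack: 56000
Sum = 105000
Count = 2
Average = 105000 / 2 = 52500.00

ANSWER: 52500.00


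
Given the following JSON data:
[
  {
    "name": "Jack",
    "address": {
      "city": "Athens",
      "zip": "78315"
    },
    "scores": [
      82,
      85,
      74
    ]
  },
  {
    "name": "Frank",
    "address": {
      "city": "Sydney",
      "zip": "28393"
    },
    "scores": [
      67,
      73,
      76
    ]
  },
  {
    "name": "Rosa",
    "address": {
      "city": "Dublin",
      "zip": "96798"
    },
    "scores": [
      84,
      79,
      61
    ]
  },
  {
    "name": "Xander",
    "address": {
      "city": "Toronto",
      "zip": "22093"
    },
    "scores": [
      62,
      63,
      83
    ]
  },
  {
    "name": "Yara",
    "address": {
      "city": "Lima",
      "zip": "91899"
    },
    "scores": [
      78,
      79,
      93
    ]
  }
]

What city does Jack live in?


Path: records[0].address.city
Value: Athens

ANSWER: Athens


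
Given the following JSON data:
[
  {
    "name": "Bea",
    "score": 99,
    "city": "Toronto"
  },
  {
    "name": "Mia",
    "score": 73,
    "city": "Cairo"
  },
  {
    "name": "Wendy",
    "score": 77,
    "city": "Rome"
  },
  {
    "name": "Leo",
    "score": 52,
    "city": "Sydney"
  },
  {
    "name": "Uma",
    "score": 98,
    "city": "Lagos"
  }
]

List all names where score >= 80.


Filtering records where score >= 80:
  Bea (score=99) -> YES
  Mia (score=73) -> no
  Wendy (score=77) -> no
  Leo (score=52) -> no
  Uma (score=98) -> YES


ANSWER: Bea, Uma


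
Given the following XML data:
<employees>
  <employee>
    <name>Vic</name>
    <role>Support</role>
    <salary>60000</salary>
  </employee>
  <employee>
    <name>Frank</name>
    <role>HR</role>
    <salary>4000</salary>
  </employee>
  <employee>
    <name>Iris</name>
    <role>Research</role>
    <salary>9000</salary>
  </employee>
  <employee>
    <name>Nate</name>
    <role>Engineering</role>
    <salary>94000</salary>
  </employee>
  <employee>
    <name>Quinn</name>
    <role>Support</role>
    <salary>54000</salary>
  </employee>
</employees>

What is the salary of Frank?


Searching for <employee> with <name>Frank</name>
Found at position 2
<salary>4000</salary>

ANSWER: 4000


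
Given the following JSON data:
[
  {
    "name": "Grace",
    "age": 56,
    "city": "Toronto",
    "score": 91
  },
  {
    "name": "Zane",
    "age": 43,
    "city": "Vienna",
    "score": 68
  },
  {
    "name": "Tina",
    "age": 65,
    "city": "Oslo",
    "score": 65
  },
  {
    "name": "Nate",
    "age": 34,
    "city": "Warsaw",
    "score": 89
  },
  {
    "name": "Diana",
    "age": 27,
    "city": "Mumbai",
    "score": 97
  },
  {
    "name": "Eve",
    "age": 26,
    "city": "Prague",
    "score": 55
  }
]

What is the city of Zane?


Looking up record where name = Zane
Record index: 1
Field 'city' = Vienna

ANSWER: Vienna


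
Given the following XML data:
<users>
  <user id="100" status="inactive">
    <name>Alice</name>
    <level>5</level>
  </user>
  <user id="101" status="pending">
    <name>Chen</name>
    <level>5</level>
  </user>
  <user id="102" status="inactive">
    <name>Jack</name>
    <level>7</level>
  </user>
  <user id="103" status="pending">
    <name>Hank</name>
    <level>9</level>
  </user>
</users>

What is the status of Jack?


Finding user with name = Jack
user id="102" status="inactive"

ANSWER: inactive


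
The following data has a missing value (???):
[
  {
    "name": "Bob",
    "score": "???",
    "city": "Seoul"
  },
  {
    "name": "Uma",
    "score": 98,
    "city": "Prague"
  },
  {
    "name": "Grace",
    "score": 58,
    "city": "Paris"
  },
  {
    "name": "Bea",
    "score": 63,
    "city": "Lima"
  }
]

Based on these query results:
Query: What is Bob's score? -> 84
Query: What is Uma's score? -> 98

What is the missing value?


The missing value is Bob's score
From query: Bob's score = 84

ANSWER: 84


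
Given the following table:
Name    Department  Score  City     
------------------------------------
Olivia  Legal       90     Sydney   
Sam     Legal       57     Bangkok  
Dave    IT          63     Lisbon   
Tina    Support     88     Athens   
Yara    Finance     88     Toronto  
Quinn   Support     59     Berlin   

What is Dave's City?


Row 3: Dave
City = Lisbon

ANSWER: Lisbon


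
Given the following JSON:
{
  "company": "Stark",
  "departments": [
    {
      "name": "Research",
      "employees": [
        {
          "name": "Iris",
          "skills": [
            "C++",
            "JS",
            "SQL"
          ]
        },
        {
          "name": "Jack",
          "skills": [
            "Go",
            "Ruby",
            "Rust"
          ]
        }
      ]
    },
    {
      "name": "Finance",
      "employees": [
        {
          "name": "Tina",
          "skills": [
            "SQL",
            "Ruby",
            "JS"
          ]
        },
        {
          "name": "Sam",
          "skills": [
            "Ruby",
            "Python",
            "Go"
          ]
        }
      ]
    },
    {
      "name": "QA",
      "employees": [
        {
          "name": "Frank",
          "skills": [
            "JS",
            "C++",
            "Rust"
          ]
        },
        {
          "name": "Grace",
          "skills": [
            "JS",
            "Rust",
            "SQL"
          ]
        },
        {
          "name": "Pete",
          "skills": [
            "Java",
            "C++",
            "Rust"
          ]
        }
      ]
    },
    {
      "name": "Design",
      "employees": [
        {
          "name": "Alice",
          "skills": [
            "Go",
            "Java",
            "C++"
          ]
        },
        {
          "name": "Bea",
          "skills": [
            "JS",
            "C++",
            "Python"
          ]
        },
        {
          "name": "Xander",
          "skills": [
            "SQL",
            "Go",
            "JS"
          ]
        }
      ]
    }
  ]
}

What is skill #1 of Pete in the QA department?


Path: departments[2].employees[2].skills[0]
Value: Java

ANSWER: Java


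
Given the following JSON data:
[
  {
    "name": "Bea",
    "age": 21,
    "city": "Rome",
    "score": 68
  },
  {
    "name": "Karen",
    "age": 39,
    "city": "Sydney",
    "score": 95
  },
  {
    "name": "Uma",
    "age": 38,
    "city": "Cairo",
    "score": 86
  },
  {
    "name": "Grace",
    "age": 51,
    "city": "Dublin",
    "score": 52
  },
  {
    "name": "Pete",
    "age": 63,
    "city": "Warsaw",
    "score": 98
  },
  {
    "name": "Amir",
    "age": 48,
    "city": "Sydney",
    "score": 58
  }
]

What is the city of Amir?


Looking up record where name = Amir
Record index: 5
Field 'city' = Sydney

ANSWER: Sydney


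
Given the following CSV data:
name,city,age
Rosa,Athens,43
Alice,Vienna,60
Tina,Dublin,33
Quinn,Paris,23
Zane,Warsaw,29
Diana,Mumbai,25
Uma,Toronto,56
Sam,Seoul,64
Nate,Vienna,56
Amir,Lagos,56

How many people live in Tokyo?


Scanning city column for 'Tokyo':
Total matches: 0

ANSWER: 0


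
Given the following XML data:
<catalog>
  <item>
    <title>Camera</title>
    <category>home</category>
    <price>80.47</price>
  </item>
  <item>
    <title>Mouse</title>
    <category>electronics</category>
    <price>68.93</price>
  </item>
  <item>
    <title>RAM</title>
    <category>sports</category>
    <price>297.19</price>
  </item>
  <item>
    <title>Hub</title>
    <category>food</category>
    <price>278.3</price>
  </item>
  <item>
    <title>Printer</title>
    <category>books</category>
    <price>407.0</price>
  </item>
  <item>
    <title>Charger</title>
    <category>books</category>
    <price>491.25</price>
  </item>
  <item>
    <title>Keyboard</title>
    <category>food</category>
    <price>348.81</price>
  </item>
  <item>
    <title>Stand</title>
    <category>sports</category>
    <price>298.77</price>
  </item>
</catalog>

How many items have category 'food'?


Scanning <item> elements for <category>food</category>:
  Item 4: Hub -> MATCH
  Item 7: Keyboard -> MATCH
Count: 2

ANSWER: 2


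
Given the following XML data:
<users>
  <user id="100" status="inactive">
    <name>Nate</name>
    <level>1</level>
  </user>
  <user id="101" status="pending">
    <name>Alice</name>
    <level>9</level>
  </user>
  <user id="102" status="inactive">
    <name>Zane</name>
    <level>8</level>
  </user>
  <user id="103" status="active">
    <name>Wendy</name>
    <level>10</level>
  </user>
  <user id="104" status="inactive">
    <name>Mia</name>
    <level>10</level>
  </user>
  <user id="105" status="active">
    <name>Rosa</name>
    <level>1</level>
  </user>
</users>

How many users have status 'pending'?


Counting users with status='pending':
  Alice (id=101) -> MATCH
Count: 1

ANSWER: 1


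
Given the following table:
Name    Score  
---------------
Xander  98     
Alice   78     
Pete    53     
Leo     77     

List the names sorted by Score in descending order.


Sorting by Score (descending):
  Xander: 98
  Alice: 78
  Leo: 77
  Pete: 53


ANSWER: Xander, Alice, Leo, Pete


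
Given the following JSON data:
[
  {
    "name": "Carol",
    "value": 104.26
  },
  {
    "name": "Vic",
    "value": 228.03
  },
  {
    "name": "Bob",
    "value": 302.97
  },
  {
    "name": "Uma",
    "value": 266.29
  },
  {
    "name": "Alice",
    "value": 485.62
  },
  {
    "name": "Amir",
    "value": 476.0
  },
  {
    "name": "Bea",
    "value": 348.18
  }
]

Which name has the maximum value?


Comparing values:
  Carol: 104.26
  Vic: 228.03
  Bob: 302.97
  Uma: 266.29
  Alice: 485.62
  Amir: 476.0
  Bea: 348.18
Maximum: Alice (485.62)

ANSWER: Alice


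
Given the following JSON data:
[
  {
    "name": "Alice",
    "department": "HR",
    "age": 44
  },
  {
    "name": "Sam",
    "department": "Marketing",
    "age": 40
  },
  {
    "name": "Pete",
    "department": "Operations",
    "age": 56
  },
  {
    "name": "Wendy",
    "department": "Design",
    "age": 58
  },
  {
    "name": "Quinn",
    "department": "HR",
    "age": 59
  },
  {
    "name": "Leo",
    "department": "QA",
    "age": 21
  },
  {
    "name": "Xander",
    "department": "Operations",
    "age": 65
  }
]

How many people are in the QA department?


Scanning records for department = QA
  Record 5: Leo
Count: 1

ANSWER: 1


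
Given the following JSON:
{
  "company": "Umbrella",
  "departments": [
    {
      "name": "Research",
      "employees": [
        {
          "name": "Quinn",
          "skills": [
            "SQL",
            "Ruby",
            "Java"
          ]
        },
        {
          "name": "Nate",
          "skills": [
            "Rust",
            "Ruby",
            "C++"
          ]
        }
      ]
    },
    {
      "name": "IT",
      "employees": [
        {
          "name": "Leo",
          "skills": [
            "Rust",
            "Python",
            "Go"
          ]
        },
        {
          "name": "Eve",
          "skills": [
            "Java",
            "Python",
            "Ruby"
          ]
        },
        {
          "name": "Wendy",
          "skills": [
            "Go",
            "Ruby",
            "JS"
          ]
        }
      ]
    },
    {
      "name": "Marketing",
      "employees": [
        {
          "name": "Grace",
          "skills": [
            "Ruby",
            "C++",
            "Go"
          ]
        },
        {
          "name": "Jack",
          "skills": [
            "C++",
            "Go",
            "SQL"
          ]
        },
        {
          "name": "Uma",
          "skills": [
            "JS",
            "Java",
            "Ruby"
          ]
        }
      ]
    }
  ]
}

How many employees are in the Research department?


Path: departments[0].employees
Count: 2

ANSWER: 2


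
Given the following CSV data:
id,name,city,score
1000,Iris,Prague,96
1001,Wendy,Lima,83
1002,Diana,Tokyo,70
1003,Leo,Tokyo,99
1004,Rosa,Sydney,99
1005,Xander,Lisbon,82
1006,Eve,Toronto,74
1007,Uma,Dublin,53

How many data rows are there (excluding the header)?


Counting rows (excluding header):
Header: id,name,city,score
Data rows: 8

ANSWER: 8


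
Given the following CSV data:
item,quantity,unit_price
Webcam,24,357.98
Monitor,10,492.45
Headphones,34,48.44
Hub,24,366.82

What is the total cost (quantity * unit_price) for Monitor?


Row: Monitor
quantity = 10
unit_price = 492.45
total = 10 * 492.45 = 4924.5

ANSWER: 4924.5


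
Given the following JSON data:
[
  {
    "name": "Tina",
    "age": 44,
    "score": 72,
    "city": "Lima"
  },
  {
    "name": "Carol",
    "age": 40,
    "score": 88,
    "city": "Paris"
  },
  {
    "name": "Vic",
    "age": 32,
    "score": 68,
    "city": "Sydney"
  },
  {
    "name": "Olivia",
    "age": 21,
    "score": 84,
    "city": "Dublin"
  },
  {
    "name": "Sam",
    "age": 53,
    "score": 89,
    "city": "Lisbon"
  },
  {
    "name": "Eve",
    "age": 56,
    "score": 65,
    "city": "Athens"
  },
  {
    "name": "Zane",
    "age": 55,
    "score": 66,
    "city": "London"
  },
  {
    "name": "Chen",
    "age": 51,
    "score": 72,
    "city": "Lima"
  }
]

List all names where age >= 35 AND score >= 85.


Checking both conditions:
  Tina (age=44, score=72) -> no
  Carol (age=40, score=88) -> YES
  Vic (age=32, score=68) -> no
  Olivia (age=21, score=84) -> no
  Sam (age=53, score=89) -> YES
  Eve (age=56, score=65) -> no
  Zane (age=55, score=66) -> no
  Chen (age=51, score=72) -> no


ANSWER: Carol, Sam


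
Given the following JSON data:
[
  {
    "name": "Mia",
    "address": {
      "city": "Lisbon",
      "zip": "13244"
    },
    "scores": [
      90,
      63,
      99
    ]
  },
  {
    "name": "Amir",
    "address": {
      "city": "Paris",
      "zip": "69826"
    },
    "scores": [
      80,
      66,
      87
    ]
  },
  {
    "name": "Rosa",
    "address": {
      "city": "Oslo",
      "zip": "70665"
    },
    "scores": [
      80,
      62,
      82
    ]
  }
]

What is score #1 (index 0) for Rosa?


Path: records[2].scores[0]
Value: 80

ANSWER: 80


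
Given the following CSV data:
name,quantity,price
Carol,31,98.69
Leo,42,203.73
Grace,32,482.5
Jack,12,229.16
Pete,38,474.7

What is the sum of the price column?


Values in 'price' column:
  Row 1: 98.69
  Row 2: 203.73
  Row 3: 482.5
  Row 4: 229.16
  Row 5: 474.7
Sum = 98.69 + 203.73 + 482.5 + 229.16 + 474.7 = 1488.78

ANSWER: 1488.78


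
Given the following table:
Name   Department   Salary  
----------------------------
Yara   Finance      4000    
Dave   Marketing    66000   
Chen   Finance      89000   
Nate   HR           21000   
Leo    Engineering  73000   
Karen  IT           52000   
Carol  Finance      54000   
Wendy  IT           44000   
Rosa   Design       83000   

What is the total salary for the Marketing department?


Marketing department members:
  Dave: 66000
Total = 66000 = 66000

ANSWER: 66000


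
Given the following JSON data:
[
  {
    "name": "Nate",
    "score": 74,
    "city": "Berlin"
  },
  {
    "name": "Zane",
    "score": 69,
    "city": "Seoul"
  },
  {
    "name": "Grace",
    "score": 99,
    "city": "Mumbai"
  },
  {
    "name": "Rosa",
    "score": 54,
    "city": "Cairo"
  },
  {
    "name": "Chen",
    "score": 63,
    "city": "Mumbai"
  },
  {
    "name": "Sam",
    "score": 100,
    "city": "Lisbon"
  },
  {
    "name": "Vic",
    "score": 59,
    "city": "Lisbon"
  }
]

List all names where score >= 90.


Filtering records where score >= 90:
  Nate (score=74) -> no
  Zane (score=69) -> no
  Grace (score=99) -> YES
  Rosa (score=54) -> no
  Chen (score=63) -> no
  Sam (score=100) -> YES
  Vic (score=59) -> no


ANSWER: Grace, Sam


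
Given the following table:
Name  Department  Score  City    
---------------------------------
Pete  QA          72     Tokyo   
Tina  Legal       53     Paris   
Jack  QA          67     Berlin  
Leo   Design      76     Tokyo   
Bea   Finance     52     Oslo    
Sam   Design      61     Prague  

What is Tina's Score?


Row 2: Tina
Score = 53

ANSWER: 53


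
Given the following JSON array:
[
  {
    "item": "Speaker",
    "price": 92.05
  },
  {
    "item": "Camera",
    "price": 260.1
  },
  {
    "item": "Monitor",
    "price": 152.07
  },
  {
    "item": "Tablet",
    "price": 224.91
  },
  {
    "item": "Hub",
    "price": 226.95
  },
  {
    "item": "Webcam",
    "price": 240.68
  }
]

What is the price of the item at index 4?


Array index 4 -> Hub
price = 226.95

ANSWER: 226.95


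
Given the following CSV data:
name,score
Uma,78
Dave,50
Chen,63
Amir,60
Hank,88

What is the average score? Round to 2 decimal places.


Scores: 78, 50, 63, 60, 88
Sum = 339
Count = 5
Average = 339 / 5 = 67.80

ANSWER: 67.80


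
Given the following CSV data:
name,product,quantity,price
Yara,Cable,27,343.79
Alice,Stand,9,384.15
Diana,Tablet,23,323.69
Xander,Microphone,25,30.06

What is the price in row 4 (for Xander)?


Row 4: Xander
Column 'price' = 30.06

ANSWER: 30.06


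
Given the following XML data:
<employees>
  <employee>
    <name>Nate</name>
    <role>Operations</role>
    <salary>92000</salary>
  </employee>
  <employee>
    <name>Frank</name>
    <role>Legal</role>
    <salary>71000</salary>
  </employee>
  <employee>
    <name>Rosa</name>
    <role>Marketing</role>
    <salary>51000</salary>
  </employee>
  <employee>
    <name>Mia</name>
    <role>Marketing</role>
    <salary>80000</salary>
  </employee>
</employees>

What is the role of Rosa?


Searching for <employee> with <name>Rosa</name>
Found at position 3
<role>Marketing</role>

ANSWER: Marketing


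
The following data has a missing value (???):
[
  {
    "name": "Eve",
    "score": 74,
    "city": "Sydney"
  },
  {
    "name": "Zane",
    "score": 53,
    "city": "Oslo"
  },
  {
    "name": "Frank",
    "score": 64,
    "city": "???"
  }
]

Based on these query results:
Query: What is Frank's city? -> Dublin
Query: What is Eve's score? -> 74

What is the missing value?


The missing value is Frank's city
From query: Frank's city = Dublin

ANSWER: Dublin


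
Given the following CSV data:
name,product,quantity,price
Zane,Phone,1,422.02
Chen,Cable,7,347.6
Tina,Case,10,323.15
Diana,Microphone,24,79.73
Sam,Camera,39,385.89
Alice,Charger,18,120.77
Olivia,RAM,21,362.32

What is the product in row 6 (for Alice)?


Row 6: Alice
Column 'product' = Charger

ANSWER: Charger


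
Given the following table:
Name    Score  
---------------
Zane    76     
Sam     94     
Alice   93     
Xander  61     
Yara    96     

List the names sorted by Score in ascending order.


Sorting by Score (ascending):
  Xander: 61
  Zane: 76
  Alice: 93
  Sam: 94
  Yara: 96


ANSWER: Xander, Zane, Alice, Sam, Yara


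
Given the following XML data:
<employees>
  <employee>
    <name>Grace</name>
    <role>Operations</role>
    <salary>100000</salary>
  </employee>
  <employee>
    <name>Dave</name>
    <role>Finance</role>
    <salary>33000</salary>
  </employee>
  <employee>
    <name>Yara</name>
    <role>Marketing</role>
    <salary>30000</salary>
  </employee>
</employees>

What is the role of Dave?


Searching for <employee> with <name>Dave</name>
Found at position 2
<role>Finance</role>

ANSWER: Finance


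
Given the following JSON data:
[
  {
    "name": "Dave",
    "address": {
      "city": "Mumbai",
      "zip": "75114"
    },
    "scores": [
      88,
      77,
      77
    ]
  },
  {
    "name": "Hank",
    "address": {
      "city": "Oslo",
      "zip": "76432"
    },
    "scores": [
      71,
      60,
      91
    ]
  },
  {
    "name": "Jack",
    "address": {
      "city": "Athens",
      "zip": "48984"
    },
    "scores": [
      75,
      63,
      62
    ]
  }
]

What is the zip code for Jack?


Path: records[2].address.zip
Value: 48984

ANSWER: 48984


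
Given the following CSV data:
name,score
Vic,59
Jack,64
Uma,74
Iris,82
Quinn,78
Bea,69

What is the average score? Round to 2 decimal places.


Scores: 59, 64, 74, 82, 78, 69
Sum = 426
Count = 6
Average = 426 / 6 = 71.00

ANSWER: 71.00


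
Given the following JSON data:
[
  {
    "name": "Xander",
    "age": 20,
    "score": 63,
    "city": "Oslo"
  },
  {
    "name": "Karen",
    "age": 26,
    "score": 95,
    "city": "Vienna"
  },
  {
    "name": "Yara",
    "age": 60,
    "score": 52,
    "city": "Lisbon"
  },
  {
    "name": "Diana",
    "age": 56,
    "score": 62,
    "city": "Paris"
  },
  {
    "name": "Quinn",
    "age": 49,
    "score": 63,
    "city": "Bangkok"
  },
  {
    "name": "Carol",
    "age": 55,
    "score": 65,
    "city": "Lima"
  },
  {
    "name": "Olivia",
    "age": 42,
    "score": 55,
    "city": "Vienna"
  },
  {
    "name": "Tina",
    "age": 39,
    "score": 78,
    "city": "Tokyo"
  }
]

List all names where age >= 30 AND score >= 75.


Checking both conditions:
  Xander (age=20, score=63) -> no
  Karen (age=26, score=95) -> no
  Yara (age=60, score=52) -> no
  Diana (age=56, score=62) -> no
  Quinn (age=49, score=63) -> no
  Carol (age=55, score=65) -> no
  Olivia (age=42, score=55) -> no
  Tina (age=39, score=78) -> YES


ANSWER: Tina


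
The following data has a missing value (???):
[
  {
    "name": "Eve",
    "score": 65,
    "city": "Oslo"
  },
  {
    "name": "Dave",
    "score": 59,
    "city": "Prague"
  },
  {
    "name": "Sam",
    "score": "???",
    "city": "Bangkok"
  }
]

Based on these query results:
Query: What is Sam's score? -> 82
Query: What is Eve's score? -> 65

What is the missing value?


The missing value is Sam's score
From query: Sam's score = 82

ANSWER: 82


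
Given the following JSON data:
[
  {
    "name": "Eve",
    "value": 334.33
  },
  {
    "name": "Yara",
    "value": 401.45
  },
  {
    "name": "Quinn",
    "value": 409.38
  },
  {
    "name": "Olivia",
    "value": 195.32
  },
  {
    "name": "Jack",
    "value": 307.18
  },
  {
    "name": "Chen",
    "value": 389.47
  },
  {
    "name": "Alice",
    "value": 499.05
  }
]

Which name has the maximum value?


Comparing values:
  Eve: 334.33
  Yara: 401.45
  Quinn: 409.38
  Olivia: 195.32
  Jack: 307.18
  Chen: 389.47
  Alice: 499.05
Maximum: Alice (499.05)

ANSWER: Alice


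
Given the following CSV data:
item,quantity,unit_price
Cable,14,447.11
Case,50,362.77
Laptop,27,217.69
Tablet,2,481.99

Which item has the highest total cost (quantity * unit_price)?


Computing row totals:
  Cable: 6259.54
  Case: 18138.5
  Laptop: 5877.63
  Tablet: 963.98
Maximum: Case (18138.5)

ANSWER: Case


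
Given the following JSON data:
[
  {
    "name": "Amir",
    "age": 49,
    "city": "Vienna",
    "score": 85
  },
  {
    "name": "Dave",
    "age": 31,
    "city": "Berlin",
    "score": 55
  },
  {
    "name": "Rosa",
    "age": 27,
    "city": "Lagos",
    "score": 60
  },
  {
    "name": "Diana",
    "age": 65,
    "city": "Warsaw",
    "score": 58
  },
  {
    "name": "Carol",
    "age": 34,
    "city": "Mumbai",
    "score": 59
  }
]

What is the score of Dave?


Looking up record where name = Dave
Record index: 1
Field 'score' = 55

ANSWER: 55


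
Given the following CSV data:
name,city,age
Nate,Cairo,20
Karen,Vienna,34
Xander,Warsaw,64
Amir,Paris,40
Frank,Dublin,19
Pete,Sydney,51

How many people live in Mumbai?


Scanning city column for 'Mumbai':
Total matches: 0

ANSWER: 0


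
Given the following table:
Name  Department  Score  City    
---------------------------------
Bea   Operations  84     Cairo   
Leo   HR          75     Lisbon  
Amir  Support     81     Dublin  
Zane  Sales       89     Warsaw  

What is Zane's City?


Row 4: Zane
City = Warsaw

ANSWER: Warsaw


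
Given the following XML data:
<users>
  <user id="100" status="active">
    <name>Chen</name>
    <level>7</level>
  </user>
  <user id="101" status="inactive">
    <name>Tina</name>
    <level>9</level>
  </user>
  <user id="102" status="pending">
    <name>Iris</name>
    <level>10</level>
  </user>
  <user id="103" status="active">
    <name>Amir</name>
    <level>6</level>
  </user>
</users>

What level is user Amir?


Finding user: Amir
<level>6</level>

ANSWER: 6


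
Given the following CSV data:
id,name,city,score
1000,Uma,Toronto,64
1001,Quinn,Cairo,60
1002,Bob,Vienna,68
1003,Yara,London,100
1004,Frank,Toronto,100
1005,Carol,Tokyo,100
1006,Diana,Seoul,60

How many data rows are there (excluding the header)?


Counting rows (excluding header):
Header: id,name,city,score
Data rows: 7

ANSWER: 7


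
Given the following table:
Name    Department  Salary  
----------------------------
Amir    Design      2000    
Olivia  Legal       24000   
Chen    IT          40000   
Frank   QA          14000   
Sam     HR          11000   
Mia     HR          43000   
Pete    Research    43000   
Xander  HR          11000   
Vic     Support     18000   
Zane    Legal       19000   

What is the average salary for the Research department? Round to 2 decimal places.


Research department members:
  Pete: 43000
Sum = 43000
Count = 1
Average = 43000 / 1 = 43000.00

ANSWER: 43000.00


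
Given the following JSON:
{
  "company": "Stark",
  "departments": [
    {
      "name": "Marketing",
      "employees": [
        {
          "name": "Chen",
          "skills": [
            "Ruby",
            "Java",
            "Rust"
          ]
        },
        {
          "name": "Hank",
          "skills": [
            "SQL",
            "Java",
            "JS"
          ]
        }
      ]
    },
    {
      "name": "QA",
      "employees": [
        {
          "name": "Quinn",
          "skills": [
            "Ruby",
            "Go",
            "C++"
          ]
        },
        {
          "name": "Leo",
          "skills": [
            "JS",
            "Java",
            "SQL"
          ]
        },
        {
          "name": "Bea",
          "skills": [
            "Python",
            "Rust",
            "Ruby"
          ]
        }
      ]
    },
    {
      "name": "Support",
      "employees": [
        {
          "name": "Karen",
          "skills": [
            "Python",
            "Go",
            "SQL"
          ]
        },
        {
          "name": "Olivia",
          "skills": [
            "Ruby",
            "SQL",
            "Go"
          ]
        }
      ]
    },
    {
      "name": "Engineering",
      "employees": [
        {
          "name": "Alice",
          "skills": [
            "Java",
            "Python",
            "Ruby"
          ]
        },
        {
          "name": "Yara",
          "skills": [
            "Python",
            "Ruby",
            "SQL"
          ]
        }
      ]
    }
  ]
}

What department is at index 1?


Path: departments[1].name
Value: QA

ANSWER: QA


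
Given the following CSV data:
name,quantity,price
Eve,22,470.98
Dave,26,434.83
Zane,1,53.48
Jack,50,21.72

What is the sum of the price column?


Values in 'price' column:
  Row 1: 470.98
  Row 2: 434.83
  Row 3: 53.48
  Row 4: 21.72
Sum = 470.98 + 434.83 + 53.48 + 21.72 = 981.01

ANSWER: 981.01


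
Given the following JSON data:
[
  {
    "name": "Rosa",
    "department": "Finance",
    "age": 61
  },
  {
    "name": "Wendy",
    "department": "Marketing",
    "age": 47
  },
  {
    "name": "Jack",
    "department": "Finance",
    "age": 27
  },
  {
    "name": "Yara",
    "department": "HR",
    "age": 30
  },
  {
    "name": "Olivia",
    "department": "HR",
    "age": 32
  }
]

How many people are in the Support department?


Scanning records for department = Support
  No matches found
Count: 0

ANSWER: 0


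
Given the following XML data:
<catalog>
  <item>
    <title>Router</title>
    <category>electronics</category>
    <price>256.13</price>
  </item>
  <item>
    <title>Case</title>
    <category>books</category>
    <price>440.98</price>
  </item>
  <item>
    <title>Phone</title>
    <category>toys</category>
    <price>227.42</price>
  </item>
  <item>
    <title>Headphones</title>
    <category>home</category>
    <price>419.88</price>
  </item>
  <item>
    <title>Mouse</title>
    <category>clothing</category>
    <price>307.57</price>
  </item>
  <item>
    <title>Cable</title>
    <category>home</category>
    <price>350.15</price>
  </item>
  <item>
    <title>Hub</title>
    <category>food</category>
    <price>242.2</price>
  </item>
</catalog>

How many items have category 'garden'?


Scanning <item> elements for <category>garden</category>:
Count: 0

ANSWER: 0


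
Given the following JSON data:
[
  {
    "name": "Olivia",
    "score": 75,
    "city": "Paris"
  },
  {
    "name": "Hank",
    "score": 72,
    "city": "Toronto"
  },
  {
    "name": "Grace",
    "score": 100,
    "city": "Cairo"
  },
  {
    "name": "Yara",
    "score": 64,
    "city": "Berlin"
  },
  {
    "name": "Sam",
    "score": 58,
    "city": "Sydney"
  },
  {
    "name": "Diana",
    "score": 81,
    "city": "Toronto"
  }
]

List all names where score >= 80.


Filtering records where score >= 80:
  Olivia (score=75) -> no
  Hank (score=72) -> no
  Grace (score=100) -> YES
  Yara (score=64) -> no
  Sam (score=58) -> no
  Diana (score=81) -> YES


ANSWER: Grace, Diana


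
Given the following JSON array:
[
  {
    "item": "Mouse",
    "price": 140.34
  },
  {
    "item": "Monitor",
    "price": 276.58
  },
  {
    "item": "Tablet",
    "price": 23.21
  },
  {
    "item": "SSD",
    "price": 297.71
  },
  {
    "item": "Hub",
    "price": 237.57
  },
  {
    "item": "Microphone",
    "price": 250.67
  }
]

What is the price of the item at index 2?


Array index 2 -> Tablet
price = 23.21

ANSWER: 23.21


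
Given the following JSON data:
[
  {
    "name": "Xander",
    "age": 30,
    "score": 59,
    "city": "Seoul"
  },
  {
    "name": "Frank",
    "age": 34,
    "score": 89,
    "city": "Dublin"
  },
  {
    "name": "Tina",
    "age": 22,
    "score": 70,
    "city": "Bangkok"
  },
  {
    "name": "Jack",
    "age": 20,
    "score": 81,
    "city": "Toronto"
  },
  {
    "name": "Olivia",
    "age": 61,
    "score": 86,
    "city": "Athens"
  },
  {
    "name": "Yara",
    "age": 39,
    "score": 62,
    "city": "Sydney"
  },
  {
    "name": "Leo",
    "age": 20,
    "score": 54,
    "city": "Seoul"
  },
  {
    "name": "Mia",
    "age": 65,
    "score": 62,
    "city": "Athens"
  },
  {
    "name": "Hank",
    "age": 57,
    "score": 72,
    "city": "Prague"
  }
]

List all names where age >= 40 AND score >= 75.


Checking both conditions:
  Xander (age=30, score=59) -> no
  Frank (age=34, score=89) -> no
  Tina (age=22, score=70) -> no
  Jack (age=20, score=81) -> no
  Olivia (age=61, score=86) -> YES
  Yara (age=39, score=62) -> no
  Leo (age=20, score=54) -> no
  Mia (age=65, score=62) -> no
  Hank (age=57, score=72) -> no


ANSWER: Olivia


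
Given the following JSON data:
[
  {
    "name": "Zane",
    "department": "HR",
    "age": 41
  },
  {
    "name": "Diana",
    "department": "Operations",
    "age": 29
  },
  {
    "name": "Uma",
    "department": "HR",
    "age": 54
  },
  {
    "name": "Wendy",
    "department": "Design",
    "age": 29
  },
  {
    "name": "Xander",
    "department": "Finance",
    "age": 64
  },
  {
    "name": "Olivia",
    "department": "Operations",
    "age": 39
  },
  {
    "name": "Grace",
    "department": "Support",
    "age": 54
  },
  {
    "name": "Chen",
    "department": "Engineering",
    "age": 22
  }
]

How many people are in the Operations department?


Scanning records for department = Operations
  Record 1: Diana
  Record 5: Olivia
Count: 2

ANSWER: 2


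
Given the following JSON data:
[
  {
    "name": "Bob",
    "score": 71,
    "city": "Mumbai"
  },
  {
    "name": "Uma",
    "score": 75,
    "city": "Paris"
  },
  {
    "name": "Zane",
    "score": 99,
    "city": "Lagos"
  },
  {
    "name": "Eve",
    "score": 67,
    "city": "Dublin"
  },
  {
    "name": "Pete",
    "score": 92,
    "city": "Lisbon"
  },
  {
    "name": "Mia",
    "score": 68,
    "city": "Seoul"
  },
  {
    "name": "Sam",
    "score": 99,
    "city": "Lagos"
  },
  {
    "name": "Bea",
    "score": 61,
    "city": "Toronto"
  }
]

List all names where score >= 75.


Filtering records where score >= 75:
  Bob (score=71) -> no
  Uma (score=75) -> YES
  Zane (score=99) -> YES
  Eve (score=67) -> no
  Pete (score=92) -> YES
  Mia (score=68) -> no
  Sam (score=99) -> YES
  Bea (score=61) -> no


ANSWER: Uma, Zane, Pete, Sam


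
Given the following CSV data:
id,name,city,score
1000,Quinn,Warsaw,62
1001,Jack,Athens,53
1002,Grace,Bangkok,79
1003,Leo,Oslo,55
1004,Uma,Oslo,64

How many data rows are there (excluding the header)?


Counting rows (excluding header):
Header: id,name,city,score
Data rows: 5

ANSWER: 5


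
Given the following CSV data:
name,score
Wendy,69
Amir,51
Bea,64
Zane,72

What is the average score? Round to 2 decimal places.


Scores: 69, 51, 64, 72
Sum = 256
Count = 4
Average = 256 / 4 = 64.00

ANSWER: 64.00


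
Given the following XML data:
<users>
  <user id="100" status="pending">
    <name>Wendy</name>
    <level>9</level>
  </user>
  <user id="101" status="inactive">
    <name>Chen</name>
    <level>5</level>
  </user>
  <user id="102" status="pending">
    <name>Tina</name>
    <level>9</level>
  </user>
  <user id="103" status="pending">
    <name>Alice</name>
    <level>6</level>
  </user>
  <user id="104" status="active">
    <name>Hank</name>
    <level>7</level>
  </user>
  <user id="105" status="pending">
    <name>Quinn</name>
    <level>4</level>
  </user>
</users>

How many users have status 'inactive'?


Counting users with status='inactive':
  Chen (id=101) -> MATCH
Count: 1

ANSWER: 1


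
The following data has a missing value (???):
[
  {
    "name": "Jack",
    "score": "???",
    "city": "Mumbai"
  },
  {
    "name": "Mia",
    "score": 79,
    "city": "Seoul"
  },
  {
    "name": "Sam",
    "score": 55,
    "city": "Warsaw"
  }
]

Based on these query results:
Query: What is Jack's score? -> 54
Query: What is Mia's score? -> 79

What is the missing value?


The missing value is Jack's score
From query: Jack's score = 54

ANSWER: 54


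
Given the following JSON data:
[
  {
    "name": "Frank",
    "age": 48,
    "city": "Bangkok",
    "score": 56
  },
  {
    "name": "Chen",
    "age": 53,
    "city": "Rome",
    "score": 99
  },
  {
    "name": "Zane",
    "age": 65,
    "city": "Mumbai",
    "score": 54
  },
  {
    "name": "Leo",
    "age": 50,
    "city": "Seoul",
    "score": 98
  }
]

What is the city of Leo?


Looking up record where name = Leo
Record index: 3
Field 'city' = Seoul

ANSWER: Seoul
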